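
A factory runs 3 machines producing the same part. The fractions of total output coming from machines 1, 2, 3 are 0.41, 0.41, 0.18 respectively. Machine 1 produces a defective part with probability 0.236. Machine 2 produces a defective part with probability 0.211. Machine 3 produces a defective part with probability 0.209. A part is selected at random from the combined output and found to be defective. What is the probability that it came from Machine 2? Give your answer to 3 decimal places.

Posterior probability ≈ 0.392

Tabulate prior·likelihood by source: [1] prior 0.41, lik 0.236, product 0.09676; [2] prior 0.41, lik 0.211, product 0.08651; [3] prior 0.18, lik 0.209, product 0.03762.
Normalizing constant = 0.22089; the posterior for Machine 2 is its product over the sum, 0.08651/0.22089 = 0.392.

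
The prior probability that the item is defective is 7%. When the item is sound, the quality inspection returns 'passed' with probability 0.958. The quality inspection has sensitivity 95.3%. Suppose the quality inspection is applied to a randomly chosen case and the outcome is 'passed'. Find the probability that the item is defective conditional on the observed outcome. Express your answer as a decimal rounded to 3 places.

Let H be the event that the item is defective. P(H) = 0.07, so P(¬H) = 0.93. With E the 'passed' result, P(E|H) = 0.047 and P(E|¬H) = 0.958.
P(E) = 0.047·0.07 + 0.958·0.93 = 0.0032900 + 0.89094 = 0.89423.
By Bayes' theorem, P(H|E) = 0.0032900 / 0.89423 = 0.004.

P(H | E) ≈ 0.004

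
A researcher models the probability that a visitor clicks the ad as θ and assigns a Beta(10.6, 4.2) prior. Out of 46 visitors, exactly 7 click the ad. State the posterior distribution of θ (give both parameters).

Posterior: Beta(17.6, 43.2)

Observing 7 successes and 39 failures updates Beta(10.6, 4.2) by adding the success and failure counts to the two shape parameters: α = 10.6+7 = 17.6, β = 4.2+39 = 43.2.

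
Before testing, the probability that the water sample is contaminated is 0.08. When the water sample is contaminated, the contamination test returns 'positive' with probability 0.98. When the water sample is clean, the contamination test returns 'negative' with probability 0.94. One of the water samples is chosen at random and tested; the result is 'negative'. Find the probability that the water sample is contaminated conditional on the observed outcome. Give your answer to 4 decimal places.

Let H be the event that the water sample is contaminated. P(H) = 0.08, so P(¬H) = 0.92. With E the 'negative' result, P(E|H) = 0.02 and P(E|¬H) = 0.94.
P(E) = 0.02·0.08 + 0.94·0.92 = 0.0016000 + 0.86480 = 0.86640.
By Bayes' theorem, P(H|E) = 0.0016000 / 0.86640 = 0.0018.

P(H | E) ≈ 0.0018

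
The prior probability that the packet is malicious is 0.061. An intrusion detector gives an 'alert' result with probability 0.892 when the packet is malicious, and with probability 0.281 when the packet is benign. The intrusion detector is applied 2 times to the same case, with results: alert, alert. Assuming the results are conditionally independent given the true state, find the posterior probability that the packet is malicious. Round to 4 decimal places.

With H the event that the packet is malicious, the joint likelihood of the observed sequence is P(data|H) = 0.892·0.892 = 0.79566 and P(data|¬H) = 0.281·0.281 = 0.078961.
Bayes: P(H|data) = 0.061·0.79566 / (0.061·0.79566 + 0.939·0.078961) = 0.048536/0.12268 = 0.3956.

Posterior P(H) ≈ 0.3956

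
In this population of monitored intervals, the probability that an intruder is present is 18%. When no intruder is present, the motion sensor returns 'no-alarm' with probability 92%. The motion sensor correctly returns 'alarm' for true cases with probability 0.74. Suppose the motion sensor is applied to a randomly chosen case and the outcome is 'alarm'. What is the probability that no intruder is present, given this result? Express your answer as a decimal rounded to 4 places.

Let H be the event that an intruder is present. P(H) = 0.18, so P(¬H) = 0.82. With E the 'alarm' result, P(E|H) = 0.74 and P(E|¬H) = 0.08.
P(E) = 0.74·0.18 + 0.08·0.82 = 0.13320 + 0.065600 = 0.19880.
By Bayes' theorem, P(H|E) = 0.13320 / 0.19880 = 0.6700. Hence P(¬H|E) = 1 − 0.6700 = 0.3300.

P(¬H | E) ≈ 0.3300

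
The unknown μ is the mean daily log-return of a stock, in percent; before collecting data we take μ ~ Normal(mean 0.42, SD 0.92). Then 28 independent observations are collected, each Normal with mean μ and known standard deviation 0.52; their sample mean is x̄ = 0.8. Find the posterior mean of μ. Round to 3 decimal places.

Posterior mean ≈ 0.796

With known σ, the Normal prior is conjugate. Weight on the data is w = (n/σ²)/(n/σ² + 1/τ₀²) = 103.550/(103.550+1.18147) = 0.98872.
Posterior mean = w·x̄ + (1−w)·μ₀ = 0.98872·0.8 + 0.011281·0.42 = 0.796.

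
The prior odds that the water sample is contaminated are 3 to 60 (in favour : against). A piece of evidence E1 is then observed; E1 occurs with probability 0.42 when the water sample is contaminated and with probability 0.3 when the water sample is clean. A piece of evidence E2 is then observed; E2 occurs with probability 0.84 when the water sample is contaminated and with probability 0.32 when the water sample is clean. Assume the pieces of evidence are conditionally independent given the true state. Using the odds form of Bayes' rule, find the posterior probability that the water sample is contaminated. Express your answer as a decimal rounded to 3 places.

Prior odds = 3/60 = 0.050000. In log-odds, ln(0.050000) = -2.9957.
Add log likelihood ratios: ln(1.4000) + ln(2.6250) = 1.3016.
Posterior log-odds = -1.6942, so posterior odds = exp(-1.6942) = 0.18375. Converting, P(H|E) = 0.18375/1.1837 = 0.155.

Posterior probability ≈ 0.155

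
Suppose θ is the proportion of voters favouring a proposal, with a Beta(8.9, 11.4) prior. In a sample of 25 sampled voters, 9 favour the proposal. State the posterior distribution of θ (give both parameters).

The binomial likelihood is conjugate to the Beta prior: with 9 successes and 16 failures, the posterior is Beta(8.9+9, 11.4+16) = Beta(17.9, 27.4).

Posterior: Beta(17.9, 27.4)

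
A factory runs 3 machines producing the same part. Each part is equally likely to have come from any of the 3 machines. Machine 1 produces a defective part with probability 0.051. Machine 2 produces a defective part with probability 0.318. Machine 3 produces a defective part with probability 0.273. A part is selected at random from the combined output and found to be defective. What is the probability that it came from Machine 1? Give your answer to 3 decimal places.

P(defective|M1) = 0.051; P(defective|M2) = 0.318; P(defective|M3) = 0.273.
Prior × likelihood for each source: 0.333333·0.051=0.01700, 0.333333·0.318=0.1060, 0.333333·0.273=0.09100. Summing gives P(defective) = 0.21400.
P(Machine 1 | defective) = 0.01700 / 0.21400 = 0.079.

Posterior probability ≈ 0.079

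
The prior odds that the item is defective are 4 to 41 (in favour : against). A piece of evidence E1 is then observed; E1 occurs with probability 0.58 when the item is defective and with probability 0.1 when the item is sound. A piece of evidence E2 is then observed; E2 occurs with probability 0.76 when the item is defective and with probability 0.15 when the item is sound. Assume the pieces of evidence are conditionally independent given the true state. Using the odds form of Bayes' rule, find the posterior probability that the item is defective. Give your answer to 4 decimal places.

Posterior probability ≈ 0.7414

Prior odds = 4/41 = 0.097561.
Likelihood ratio for E1 = 0.58/0.1 = 5.8000.
Likelihood ratio for E2 = 0.76/0.15 = 5.0667.
Posterior odds = prior odds × LR₁ × LR₂ = 2.8670.
Posterior probability = odds/(1+odds) = 2.8670/3.8670 = 0.7414.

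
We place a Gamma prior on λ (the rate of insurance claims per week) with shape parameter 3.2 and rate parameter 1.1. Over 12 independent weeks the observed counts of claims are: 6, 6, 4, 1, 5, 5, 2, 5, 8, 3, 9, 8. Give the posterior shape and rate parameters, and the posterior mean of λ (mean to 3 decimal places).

The Poisson likelihood adds the total count to the shape and the number of exposure periods to the rate. Here ∑xᵢ = 62 and n = 12, so shape 3.2→65.2 and rate 1.1→13.1.
Posterior mean = shape/rate = 65.2/13.1 = 4.977.

Posterior: Gamma(shape=65.2, rate=13.1); mean ≈ 4.977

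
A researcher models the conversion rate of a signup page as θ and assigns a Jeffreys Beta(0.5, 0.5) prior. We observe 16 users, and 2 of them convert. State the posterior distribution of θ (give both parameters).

Observing 2 successes and 14 failures updates Beta(0.5, 0.5) by adding the success and failure counts to the two shape parameters: α = 0.5+2 = 2.5, β = 0.5+14 = 14.5.

Posterior: Beta(2.5, 14.5)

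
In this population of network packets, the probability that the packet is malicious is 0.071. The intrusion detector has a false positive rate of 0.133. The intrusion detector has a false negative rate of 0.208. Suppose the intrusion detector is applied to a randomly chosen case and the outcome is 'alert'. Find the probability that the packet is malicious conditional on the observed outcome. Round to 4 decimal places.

Write H for 'the packet is malicious'. Prior odds H:¬H = 0.071/0.929 = 0.076426. For the 'alert' outcome, the likelihood ratio is 0.792/0.133 = 5.9549.
Posterior odds = 0.076426 × 5.9549 = 0.45511, so P(H|E) = 0.45511/(1+0.45511) = 0.3128.

P(H | E) ≈ 0.3128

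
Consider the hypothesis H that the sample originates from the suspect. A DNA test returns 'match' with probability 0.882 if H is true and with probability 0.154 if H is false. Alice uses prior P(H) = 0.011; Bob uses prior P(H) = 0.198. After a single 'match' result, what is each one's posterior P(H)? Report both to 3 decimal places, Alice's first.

The likelihood ratio for a 'match' result is 0.882/0.154 = 5.7273.
Alice: prior odds 0.011/0.989 = 0.011122; posterior odds 0.063701; posterior probability 0.060.
Bob: prior odds 0.198/0.802 = 0.24688; posterior odds 1.4140; posterior probability 0.586.

Alice: 0.060; Bob: 0.586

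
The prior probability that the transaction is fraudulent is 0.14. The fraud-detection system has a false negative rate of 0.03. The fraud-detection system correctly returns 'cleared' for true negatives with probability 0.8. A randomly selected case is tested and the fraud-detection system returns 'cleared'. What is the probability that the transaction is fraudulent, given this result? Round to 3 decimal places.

P(H | E) ≈ 0.006

Write H for 'the transaction is fraudulent'. Prior odds H:¬H = 0.14/0.86 = 0.16279. For the 'cleared' outcome, the likelihood ratio is 0.03/0.8 = 0.037500.
Posterior odds = 0.16279 × 0.037500 = 0.0061047, so P(H|E) = 0.0061047/(1+0.0061047) = 0.006.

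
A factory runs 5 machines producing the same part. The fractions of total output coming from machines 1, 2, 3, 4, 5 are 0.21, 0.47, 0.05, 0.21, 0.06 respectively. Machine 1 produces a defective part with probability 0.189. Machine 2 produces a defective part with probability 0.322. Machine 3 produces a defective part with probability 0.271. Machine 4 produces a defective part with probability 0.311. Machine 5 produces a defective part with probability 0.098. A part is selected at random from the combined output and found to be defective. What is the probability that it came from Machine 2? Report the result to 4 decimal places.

Tabulate prior·likelihood by source: [1] prior 0.21, lik 0.189, product 0.03969; [2] prior 0.47, lik 0.322, product 0.1513; [3] prior 0.05, lik 0.271, product 0.01355; [4] prior 0.21, lik 0.311, product 0.06531; [5] prior 0.06, lik 0.098, product 0.005880.
Normalizing constant = 0.27577; the posterior for Machine 2 is its product over the sum, 0.1513/0.27577 = 0.5488.

Posterior probability ≈ 0.5488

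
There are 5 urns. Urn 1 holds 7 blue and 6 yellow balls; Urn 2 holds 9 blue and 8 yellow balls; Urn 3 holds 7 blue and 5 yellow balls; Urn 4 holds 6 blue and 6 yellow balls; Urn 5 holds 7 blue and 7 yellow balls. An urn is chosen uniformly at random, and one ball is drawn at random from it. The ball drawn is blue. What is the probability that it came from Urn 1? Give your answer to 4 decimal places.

Posterior probability ≈ 0.2031

Tabulate prior·likelihood by source: [1] prior 0.2, lik 0.5385, product 0.1077; [2] prior 0.2, lik 0.5294, product 0.1059; [3] prior 0.2, lik 0.5833, product 0.1167; [4] prior 0.2, lik 0.5, product 0.1000; [5] prior 0.2, lik 0.5, product 0.1000.
Normalizing constant = 0.53024; the posterior for Urn 1 is its product over the sum, 0.1077/0.53024 = 0.2031.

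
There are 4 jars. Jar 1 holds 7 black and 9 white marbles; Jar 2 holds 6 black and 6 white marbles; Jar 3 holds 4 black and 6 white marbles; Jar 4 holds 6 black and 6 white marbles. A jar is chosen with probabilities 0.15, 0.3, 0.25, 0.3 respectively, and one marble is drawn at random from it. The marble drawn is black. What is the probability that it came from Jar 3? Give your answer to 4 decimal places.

Posterior probability ≈ 0.2148

Tabulate prior·likelihood by source: [1] prior 0.15, lik 0.4375, product 0.06563; [2] prior 0.3, lik 0.5, product 0.1500; [3] prior 0.25, lik 0.4, product 0.1000; [4] prior 0.3, lik 0.5, product 0.1500.
Normalizing constant = 0.46563; the posterior for Jar 3 is its product over the sum, 0.1000/0.46563 = 0.2148.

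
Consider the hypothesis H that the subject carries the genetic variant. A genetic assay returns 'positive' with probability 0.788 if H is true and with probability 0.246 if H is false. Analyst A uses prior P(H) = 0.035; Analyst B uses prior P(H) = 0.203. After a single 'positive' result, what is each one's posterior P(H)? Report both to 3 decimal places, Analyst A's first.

Analyst A: 0.104; Analyst B: 0.449

The likelihood ratio for a 'positive' result is 0.788/0.246 = 3.2033.
Analyst A: prior odds 0.035/0.965 = 0.036269; posterior odds 0.11618; posterior probability 0.104.
Analyst B: prior odds 0.203/0.797 = 0.25471; posterior odds 0.81588; posterior probability 0.449.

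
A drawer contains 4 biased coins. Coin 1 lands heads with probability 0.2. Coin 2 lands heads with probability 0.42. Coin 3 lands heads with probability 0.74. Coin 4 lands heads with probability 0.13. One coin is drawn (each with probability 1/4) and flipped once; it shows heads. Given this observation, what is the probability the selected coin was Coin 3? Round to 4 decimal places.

P(heads|C1) = 0.2; P(heads|C2) = 0.42; P(heads|C3) = 0.74; P(heads|C4) = 0.13.
Prior × likelihood for each source: 0.25·0.2=0.05000, 0.25·0.42=0.1050, 0.25·0.74=0.1850, 0.25·0.13=0.03250. Summing gives P(heads) = 0.37250.
P(Coin 3 | heads) = 0.1850 / 0.37250 = 0.4966.

Posterior probability ≈ 0.4966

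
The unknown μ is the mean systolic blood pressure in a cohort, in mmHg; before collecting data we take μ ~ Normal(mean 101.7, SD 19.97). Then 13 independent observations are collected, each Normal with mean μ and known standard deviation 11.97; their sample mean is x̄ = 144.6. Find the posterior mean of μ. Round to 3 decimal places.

With known σ, the Normal prior is conjugate. Weight on the data is w = (n/σ²)/(n/σ² + 1/τ₀²) = 0.0907309/(0.0907309+0.00250752) = 0.97311.
Posterior mean = w·x̄ + (1−w)·μ₀ = 0.97311·144.6 + 0.026894·101.7 = 143.446.

Posterior mean ≈ 143.446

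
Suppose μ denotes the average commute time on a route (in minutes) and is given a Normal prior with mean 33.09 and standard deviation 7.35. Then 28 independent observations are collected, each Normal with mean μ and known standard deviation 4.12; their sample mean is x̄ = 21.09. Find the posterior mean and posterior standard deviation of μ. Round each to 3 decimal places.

With known σ, the Normal prior is conjugate. Weight on the data is w = (n/σ²)/(n/σ² + 1/τ₀²) = 1.64954/(1.64954+0.0185108) = 0.98890.
Posterior mean = w·x̄ + (1−w)·μ₀ = 0.98890·21.09 + 0.011097·33.09 = 21.223. Posterior variance = 1/(1.64954+0.0185108) = 0.599501, so SD = 0.774.

Posterior mean ≈ 21.223; posterior SD ≈ 0.774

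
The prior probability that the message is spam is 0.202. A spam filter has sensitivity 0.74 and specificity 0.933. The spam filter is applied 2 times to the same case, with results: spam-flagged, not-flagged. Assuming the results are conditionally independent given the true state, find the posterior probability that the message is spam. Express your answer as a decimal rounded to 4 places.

With H the event that the message is spam, the joint likelihood of the observed sequence is P(data|H) = 0.74·0.26 = 0.19240 and P(data|¬H) = 0.067·0.933 = 0.062511.
Bayes: P(H|data) = 0.202·0.19240 / (0.202·0.19240 + 0.798·0.062511) = 0.038865/0.088749 = 0.4379.

Posterior P(H) ≈ 0.4379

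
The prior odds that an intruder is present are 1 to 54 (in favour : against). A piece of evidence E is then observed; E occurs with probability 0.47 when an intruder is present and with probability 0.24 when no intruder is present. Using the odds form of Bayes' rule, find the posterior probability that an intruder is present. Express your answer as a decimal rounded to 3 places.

Prior odds = 1/54 = 0.018519.
Likelihood ratio for E = 0.47/0.24 = 1.9583.
Posterior odds = prior odds × LR = 0.036265.
Posterior probability = odds/(1+odds) = 0.036265/1.0363 = 0.035.

Posterior probability ≈ 0.035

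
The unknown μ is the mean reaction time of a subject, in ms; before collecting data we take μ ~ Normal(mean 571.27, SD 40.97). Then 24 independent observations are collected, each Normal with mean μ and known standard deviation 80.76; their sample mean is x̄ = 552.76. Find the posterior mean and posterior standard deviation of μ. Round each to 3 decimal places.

Posterior mean ≈ 555.339; posterior SD ≈ 15.293

Prior precision 1/τ₀² = 1/40.97² = 0.00059576; data precision n/σ² = 24/80.76² = 0.00367975.
Posterior precision = 0.00059576 + 0.00367975 = 0.00427551, giving posterior SD = 1/√0.00427551 = 15.293.
Posterior mean = (0.00059576·571.27 + 0.00367975·552.76) / 0.00427551 = 555.339.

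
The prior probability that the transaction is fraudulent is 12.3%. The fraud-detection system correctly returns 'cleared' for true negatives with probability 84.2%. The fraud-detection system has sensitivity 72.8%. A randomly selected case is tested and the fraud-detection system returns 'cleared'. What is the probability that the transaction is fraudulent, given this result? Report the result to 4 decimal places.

Let H be the event that the transaction is fraudulent. P(H) = 0.123, so P(¬H) = 0.877. With E the 'cleared' result, P(E|H) = 0.272 and P(E|¬H) = 0.842.
P(E) = 0.272·0.123 + 0.842·0.877 = 0.033456 + 0.73843 = 0.77189.
By Bayes' theorem, P(H|E) = 0.033456 / 0.77189 = 0.0433.

P(H | E) ≈ 0.0433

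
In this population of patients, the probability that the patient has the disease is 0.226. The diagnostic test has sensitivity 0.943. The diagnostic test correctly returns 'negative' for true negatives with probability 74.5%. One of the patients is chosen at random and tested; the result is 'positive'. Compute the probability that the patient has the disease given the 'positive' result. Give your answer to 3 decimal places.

P(H | E) ≈ 0.519

Let H be the event that the patient has the disease. P(H) = 0.226, so P(¬H) = 0.774. With E the 'positive' result, P(E|H) = 0.943 and P(E|¬H) = 0.255.
P(E) = 0.943·0.226 + 0.255·0.774 = 0.21312 + 0.19737 = 0.41049.
By Bayes' theorem, P(H|E) = 0.21312 / 0.41049 = 0.519.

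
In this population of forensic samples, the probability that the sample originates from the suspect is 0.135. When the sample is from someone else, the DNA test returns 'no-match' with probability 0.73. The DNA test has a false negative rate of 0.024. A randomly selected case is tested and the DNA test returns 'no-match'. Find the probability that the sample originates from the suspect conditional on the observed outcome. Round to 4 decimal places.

Let H be the event that the sample originates from the suspect. P(H) = 0.135, so P(¬H) = 0.865. With E the 'no-match' result, P(E|H) = 0.024 and P(E|¬H) = 0.73.
P(E) = 0.024·0.135 + 0.73·0.865 = 0.0032400 + 0.63145 = 0.63469.
By Bayes' theorem, P(H|E) = 0.0032400 / 0.63469 = 0.0051.

P(H | E) ≈ 0.0051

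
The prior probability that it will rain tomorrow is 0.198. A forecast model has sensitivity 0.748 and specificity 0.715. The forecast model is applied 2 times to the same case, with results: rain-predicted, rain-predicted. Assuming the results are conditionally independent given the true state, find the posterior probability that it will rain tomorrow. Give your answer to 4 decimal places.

Let H be the event that it will rain tomorrow; start with P(H) = 0.198. P('rain-predicted'|H) = 0.748, P('rain-predicted'|¬H) = 0.285.
Update on result 1 ('rain-predicted'): P(H) ← 0.748·0.1980 / (0.748·0.1980 + 0.285·0.8020) = 0.14810/0.37667 = 0.3932.
Update on result 2 ('rain-predicted'): P(H) ← 0.748·0.3932 / (0.748·0.3932 + 0.285·0.6068) = 0.29411/0.46705 = 0.6297.

Posterior P(H) ≈ 0.6297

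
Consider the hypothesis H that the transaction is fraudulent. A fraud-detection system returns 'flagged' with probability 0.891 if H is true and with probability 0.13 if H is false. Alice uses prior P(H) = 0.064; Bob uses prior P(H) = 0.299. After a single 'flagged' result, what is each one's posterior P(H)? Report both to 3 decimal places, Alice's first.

Alice: 0.319; Bob: 0.745

The likelihood ratio for a 'flagged' result is 0.891/0.13 = 6.8538.
Alice: prior odds 0.064/0.936 = 0.068376; posterior odds 0.46864; posterior probability 0.319.
Bob: prior odds 0.299/0.701 = 0.42653; posterior odds 2.9234; posterior probability 0.745.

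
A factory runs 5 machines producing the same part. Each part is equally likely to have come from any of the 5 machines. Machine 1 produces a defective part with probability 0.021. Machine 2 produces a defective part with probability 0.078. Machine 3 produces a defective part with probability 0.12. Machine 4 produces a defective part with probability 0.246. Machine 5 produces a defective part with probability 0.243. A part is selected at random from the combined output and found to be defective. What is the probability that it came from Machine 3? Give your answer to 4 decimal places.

Posterior probability ≈ 0.1695

Tabulate prior·likelihood by source: [1] prior 0.2, lik 0.021, product 0.004200; [2] prior 0.2, lik 0.078, product 0.01560; [3] prior 0.2, lik 0.12, product 0.02400; [4] prior 0.2, lik 0.246, product 0.04920; [5] prior 0.2, lik 0.243, product 0.04860.
Normalizing constant = 0.14160; the posterior for Machine 3 is its product over the sum, 0.02400/0.14160 = 0.1695.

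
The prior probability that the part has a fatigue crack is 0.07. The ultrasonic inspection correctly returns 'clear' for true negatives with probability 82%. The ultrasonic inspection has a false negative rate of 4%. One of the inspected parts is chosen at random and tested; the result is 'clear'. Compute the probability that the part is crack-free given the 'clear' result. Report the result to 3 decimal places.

P(¬H | E) ≈ 0.996

Write H for 'the part has a fatigue crack'. Prior odds H:¬H = 0.07/0.93 = 0.075269. For the 'clear' outcome, the likelihood ratio is 0.04/0.82 = 0.048780.
Posterior odds = 0.075269 × 0.048780 = 0.0036716, so P(H|E) = 0.0036716/(1+0.0036716) = 0.004. Then P(¬H|E) = 1 − 0.004 = 0.996.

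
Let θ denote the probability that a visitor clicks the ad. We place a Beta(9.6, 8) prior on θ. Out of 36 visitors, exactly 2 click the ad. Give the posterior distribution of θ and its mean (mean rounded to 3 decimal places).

Posterior: Beta(11.6, 42); mean ≈ 0.216

Observing 2 successes and 34 failures updates Beta(9.6, 8) by adding the success and failure counts to the two shape parameters: α = 9.6+2 = 11.6, β = 8+34 = 42.
Posterior mean = α/(α+β) = 11.6/53.6 = 0.216.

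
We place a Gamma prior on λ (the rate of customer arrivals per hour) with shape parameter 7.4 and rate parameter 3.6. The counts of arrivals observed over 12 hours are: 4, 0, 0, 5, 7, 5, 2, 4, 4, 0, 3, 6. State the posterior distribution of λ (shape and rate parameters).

Total count ∑xᵢ = 40 over n = 12 hours.
Gamma is conjugate to the Poisson likelihood: posterior is Gamma(shape = 7.4+40 = 47.4, rate = 3.6+12 = 15.6).

Posterior: Gamma(shape=47.4, rate=15.6)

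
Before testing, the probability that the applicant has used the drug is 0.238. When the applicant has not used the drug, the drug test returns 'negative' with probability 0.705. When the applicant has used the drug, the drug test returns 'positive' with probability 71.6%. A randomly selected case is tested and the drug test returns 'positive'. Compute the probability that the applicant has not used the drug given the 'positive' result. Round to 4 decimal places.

P(¬H | E) ≈ 0.5688

Write H for 'the applicant has used the drug'. Prior odds H:¬H = 0.238/0.762 = 0.31234. For the 'positive' outcome, the likelihood ratio is 0.716/0.295 = 2.4271.
Posterior odds = 0.31234 × 2.4271 = 0.75808, so P(H|E) = 0.75808/(1+0.75808) = 0.4312. Then P(¬H|E) = 1 − 0.4312 = 0.5688.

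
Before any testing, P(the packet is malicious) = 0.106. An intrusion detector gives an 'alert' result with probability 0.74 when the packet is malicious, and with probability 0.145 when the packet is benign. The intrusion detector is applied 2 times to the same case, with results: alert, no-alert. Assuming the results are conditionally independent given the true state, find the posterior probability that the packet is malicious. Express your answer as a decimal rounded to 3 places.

With H the event that the packet is malicious, the joint likelihood of the observed sequence is P(data|H) = 0.74·0.26 = 0.19240 and P(data|¬H) = 0.145·0.855 = 0.12397.
Bayes: P(H|data) = 0.106·0.19240 / (0.106·0.19240 + 0.894·0.12397) = 0.020394/0.13123 = 0.1554.

Posterior P(H) ≈ 0.155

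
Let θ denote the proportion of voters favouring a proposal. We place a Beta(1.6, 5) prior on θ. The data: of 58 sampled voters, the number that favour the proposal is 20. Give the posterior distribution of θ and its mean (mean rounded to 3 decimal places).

Observing 20 successes and 38 failures updates Beta(1.6, 5) by adding the success and failure counts to the two shape parameters: α = 1.6+20 = 21.6, β = 5+38 = 43.
Posterior mean = α/(α+β) = 21.6/64.6 = 0.334.

Posterior: Beta(21.6, 43); mean ≈ 0.334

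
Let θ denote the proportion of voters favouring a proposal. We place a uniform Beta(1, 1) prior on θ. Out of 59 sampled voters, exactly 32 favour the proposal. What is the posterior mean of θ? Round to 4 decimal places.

The binomial likelihood is conjugate to the Beta prior: with 32 successes and 27 failures, the posterior is Beta(1+32, 1+27) = Beta(33, 28).
E[θ | data] = 33/(33+28) = 0.5410.

Posterior mean ≈ 0.5410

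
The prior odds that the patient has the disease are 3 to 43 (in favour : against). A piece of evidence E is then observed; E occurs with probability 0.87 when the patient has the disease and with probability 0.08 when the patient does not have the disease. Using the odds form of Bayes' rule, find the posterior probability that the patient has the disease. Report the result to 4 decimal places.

Prior odds = 3/43 = 0.069767.
Likelihood ratio for E = 0.87/0.08 = 10.875.
Posterior odds = prior odds × LR = 0.75872.
Posterior probability = odds/(1+odds) = 0.75872/1.7587 = 0.4314.

Posterior probability ≈ 0.4314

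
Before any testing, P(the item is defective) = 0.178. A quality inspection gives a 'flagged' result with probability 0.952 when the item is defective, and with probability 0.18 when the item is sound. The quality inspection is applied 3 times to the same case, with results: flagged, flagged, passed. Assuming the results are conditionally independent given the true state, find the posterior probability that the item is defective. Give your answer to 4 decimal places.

Posterior P(H) ≈ 0.2618

Let H be the event that the item is defective; start with P(H) = 0.178. P('flagged'|H) = 0.952, P('flagged'|¬H) = 0.18.
Update on result 1 ('flagged'): P(H) ← 0.952·0.1780 / (0.952·0.1780 + 0.18·0.8220) = 0.16946/0.31742 = 0.5339.
Update on result 2 ('flagged'): P(H) ← 0.952·0.5339 / (0.952·0.5339 + 0.18·0.4661) = 0.50824/0.59214 = 0.8583.
Update on result 3 ('passed'): P(H) ← 0.048·0.8583 / (0.048·0.8583 + 0.82·0.1417) = 0.041199/0.15739 = 0.2618.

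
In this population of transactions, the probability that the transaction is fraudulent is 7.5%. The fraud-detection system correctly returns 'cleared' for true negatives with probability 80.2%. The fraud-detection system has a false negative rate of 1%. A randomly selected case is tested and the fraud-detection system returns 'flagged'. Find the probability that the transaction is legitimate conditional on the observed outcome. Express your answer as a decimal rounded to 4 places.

P(¬H | E) ≈ 0.7115

Let H be the event that the transaction is fraudulent. P(H) = 0.075, so P(¬H) = 0.925. With E the 'flagged' result, P(E|H) = 0.99 and P(E|¬H) = 0.198.
P(E) = 0.99·0.075 + 0.198·0.925 = 0.074250 + 0.18315 = 0.25740.
By Bayes' theorem, P(H|E) = 0.074250 / 0.25740 = 0.2885. Hence P(¬H|E) = 1 − 0.2885 = 0.7115.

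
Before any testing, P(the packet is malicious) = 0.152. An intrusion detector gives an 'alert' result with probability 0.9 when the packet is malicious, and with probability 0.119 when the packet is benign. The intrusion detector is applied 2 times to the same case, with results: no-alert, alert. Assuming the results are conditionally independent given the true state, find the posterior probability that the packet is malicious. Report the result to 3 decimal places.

With H the event that the packet is malicious, the joint likelihood of the observed sequence is P(data|H) = 0.1·0.9 = 0.090000 and P(data|¬H) = 0.881·0.119 = 0.10484.
Bayes: P(H|data) = 0.152·0.090000 / (0.152·0.090000 + 0.848·0.10484) = 0.013680/0.10258 = 0.1334.

Posterior P(H) ≈ 0.133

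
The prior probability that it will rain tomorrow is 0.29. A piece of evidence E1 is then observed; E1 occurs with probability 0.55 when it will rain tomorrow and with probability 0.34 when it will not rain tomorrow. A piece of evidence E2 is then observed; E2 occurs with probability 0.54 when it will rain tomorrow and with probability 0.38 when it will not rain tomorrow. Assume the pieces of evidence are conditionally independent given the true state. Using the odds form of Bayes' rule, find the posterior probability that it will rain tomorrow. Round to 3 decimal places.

Prior odds = 0.29/(1−0.29) = 0.40845. In log-odds, ln(0.40845) = -0.89538.
Add log likelihood ratios: ln(1.6176) + ln(1.4211) = 0.83237.
Posterior log-odds = -0.063013, so posterior odds = exp(-0.063013) = 0.93893. Converting, P(H|E) = 0.93893/1.9389 = 0.484.

Posterior probability ≈ 0.484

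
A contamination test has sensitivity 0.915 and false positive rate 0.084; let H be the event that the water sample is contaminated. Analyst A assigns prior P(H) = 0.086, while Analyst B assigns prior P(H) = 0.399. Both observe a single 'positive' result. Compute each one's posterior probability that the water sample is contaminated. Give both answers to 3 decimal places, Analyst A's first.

The likelihood ratio for a 'positive' result is 0.915/0.084 = 10.893.
Analyst A: prior odds 0.086/0.914 = 0.094092; posterior odds 1.0249; posterior probability 0.506.
Analyst B: prior odds 0.399/0.601 = 0.66389; posterior odds 7.2317; posterior probability 0.879.

Analyst A: 0.506; Analyst B: 0.879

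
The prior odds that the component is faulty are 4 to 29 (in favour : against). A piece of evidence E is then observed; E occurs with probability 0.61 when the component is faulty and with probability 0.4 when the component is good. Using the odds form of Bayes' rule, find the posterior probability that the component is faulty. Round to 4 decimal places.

Prior odds = 4/29 = 0.13793.
Likelihood ratio for E = 0.61/0.4 = 1.5250.
Posterior odds = prior odds × LR = 0.21034.
Posterior probability = odds/(1+odds) = 0.21034/1.2103 = 0.1738.

Posterior probability ≈ 0.1738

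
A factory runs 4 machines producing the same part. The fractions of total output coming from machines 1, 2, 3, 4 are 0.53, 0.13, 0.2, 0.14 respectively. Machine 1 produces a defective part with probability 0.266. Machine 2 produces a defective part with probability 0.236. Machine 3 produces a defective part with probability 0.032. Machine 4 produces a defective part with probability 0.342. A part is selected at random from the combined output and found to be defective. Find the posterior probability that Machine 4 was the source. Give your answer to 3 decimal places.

P(defective|M1) = 0.266; P(defective|M2) = 0.236; P(defective|M3) = 0.032; P(defective|M4) = 0.342.
Prior × likelihood for each source: 0.53·0.266=0.1410, 0.13·0.236=0.03068, 0.2·0.032=0.006400, 0.14·0.342=0.04788. Summing gives P(defective) = 0.22594.
P(Machine 4 | defective) = 0.04788 / 0.22594 = 0.212.

Posterior probability ≈ 0.212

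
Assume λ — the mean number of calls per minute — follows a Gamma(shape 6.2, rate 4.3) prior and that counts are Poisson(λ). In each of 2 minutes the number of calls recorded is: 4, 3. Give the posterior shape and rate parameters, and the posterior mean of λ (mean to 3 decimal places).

Posterior: Gamma(shape=13.2, rate=6.3); mean ≈ 2.095

Total count ∑xᵢ = 7 over n = 2 minutes.
Gamma is conjugate to the Poisson likelihood: posterior is Gamma(shape = 6.2+7 = 13.2, rate = 4.3+2 = 6.3).
E[λ | data] = 13.2/6.3 = 2.095.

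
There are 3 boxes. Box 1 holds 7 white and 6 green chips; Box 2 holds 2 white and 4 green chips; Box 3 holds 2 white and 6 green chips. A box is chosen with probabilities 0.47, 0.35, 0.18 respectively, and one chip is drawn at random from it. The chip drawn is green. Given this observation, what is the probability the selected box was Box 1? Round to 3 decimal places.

Posterior probability ≈ 0.371

Tabulate prior·likelihood by source: [1] prior 0.47, lik 0.4615, product 0.2169; [2] prior 0.35, lik 0.6667, product 0.2333; [3] prior 0.18, lik 0.75, product 0.1350.
Normalizing constant = 0.58526; the posterior for Box 1 is its product over the sum, 0.2169/0.58526 = 0.371.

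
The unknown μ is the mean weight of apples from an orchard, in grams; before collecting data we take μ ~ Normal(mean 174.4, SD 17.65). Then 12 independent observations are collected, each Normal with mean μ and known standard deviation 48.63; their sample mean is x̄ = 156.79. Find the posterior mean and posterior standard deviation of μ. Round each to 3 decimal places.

Prior precision 1/τ₀² = 1/17.65² = 0.00321004; data precision n/σ² = 12/48.63² = 0.00507426.
Posterior precision = 0.00321004 + 0.00507426 = 0.00828430, giving posterior SD = 1/√0.00828430 = 10.987.
Posterior mean = (0.00321004·174.4 + 0.00507426·156.79) / 0.00828430 = 163.614.

Posterior mean ≈ 163.614; posterior SD ≈ 10.987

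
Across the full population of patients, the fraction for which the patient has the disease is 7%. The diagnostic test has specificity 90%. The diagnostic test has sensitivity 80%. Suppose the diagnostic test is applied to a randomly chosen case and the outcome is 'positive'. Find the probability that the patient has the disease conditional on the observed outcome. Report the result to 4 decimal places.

Write H for 'the patient has the disease'. Prior odds H:¬H = 0.07/0.93 = 0.075269. For the 'positive' outcome, the likelihood ratio is 0.8/0.1 = 8.0000.
Posterior odds = 0.075269 × 8.0000 = 0.60215, so P(H|E) = 0.60215/(1+0.60215) = 0.3758.

P(H | E) ≈ 0.3758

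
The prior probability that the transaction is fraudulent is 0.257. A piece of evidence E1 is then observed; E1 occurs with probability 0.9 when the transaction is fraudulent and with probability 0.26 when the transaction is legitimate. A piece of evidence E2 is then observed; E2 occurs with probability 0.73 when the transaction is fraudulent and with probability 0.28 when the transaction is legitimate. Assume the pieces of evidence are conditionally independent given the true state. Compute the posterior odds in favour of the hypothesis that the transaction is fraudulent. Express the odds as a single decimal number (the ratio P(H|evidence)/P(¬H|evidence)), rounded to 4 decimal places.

Posterior odds ≈ 3.1216

Prior odds = 0.257/(1−0.257) = 0.34590.
Likelihood ratio for E1 = 0.9/0.26 = 3.4615.
Likelihood ratio for E2 = 0.73/0.28 = 2.6071.
Posterior odds = prior odds × LR₁ × LR₂ = 3.1216.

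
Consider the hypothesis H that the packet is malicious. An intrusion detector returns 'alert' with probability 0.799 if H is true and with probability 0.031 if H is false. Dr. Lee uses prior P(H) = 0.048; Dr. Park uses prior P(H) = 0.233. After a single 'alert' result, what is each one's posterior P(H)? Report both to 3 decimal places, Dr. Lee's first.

Dr. Lee: 0.565; Dr. Park: 0.887

P('+'|H) = 0.799, P('+'|¬H) = 0.031.
Dr. Lee: numerator 0.799·0.048 = 0.038352; evidence = 0.038352+0.031·0.952 = 0.067864; posterior = 0.565.
Dr. Park: numerator 0.799·0.233 = 0.18617; evidence = 0.18617+0.031·0.767 = 0.20994; posterior = 0.887.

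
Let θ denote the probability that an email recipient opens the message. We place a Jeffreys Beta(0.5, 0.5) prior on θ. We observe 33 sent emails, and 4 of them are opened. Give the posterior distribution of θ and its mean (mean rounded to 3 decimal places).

The binomial likelihood is conjugate to the Beta prior: with 4 successes and 29 failures, the posterior is Beta(0.5+4, 0.5+29) = Beta(4.5, 29.5).
E[θ | data] = 4.5/(4.5+29.5) = 0.132.

Posterior: Beta(4.5, 29.5); mean ≈ 0.132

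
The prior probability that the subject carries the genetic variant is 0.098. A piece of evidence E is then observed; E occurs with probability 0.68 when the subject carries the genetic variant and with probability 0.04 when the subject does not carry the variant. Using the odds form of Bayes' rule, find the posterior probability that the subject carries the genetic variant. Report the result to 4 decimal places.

Prior odds = 0.098/(1−0.098) = 0.10865.
Likelihood ratio for E = 0.68/0.04 = 17.000.
Posterior odds = prior odds × LR = 1.8470.
Posterior probability = odds/(1+odds) = 1.8470/2.8470 = 0.6488.

Posterior probability ≈ 0.6488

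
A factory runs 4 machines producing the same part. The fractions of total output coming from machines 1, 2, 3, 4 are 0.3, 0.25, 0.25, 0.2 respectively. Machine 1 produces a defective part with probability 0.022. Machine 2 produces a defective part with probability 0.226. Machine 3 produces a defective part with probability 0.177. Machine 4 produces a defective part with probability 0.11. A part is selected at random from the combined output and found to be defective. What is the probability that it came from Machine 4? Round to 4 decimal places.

Tabulate prior·likelihood by source: [1] prior 0.3, lik 0.022, product 0.006600; [2] prior 0.25, lik 0.226, product 0.05650; [3] prior 0.25, lik 0.177, product 0.04425; [4] prior 0.2, lik 0.11, product 0.02200.
Normalizing constant = 0.12935; the posterior for Machine 4 is its product over the sum, 0.02200/0.12935 = 0.1701.

Posterior probability ≈ 0.1701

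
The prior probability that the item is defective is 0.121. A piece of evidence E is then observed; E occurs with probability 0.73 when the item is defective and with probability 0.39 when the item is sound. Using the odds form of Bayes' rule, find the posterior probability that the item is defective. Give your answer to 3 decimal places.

Posterior probability ≈ 0.205

Prior odds = 0.121/(1−0.121) = 0.13766. In log-odds, ln(0.13766) = -1.9830.
Add log likelihood ratio: ln(1.8718) = 0.62690.
Posterior log-odds = -1.3561, so posterior odds = exp(-1.3561) = 0.25766. Converting, P(H|E) = 0.25766/1.2577 = 0.205.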